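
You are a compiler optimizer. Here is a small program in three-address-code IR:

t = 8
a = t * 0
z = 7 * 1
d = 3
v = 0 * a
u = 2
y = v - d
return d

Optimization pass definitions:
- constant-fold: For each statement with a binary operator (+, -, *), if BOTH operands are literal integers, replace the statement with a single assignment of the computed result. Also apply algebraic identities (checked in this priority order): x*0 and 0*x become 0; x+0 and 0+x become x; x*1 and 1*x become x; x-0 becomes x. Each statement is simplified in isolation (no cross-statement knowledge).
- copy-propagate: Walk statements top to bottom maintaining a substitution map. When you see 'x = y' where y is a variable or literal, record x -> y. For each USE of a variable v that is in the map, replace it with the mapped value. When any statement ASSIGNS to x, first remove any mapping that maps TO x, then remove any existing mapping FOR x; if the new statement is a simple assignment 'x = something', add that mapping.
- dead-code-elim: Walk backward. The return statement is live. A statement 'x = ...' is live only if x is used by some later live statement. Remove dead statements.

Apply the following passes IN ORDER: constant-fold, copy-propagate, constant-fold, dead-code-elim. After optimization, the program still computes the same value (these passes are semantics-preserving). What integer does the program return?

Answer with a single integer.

Answer: 3

Derivation:
Initial IR:
  t = 8
  a = t * 0
  z = 7 * 1
  d = 3
  v = 0 * a
  u = 2
  y = v - d
  return d
After constant-fold (8 stmts):
  t = 8
  a = 0
  z = 7
  d = 3
  v = 0
  u = 2
  y = v - d
  return d
After copy-propagate (8 stmts):
  t = 8
  a = 0
  z = 7
  d = 3
  v = 0
  u = 2
  y = 0 - 3
  return 3
After constant-fold (8 stmts):
  t = 8
  a = 0
  z = 7
  d = 3
  v = 0
  u = 2
  y = -3
  return 3
After dead-code-elim (1 stmts):
  return 3
Evaluate:
  t = 8  =>  t = 8
  a = t * 0  =>  a = 0
  z = 7 * 1  =>  z = 7
  d = 3  =>  d = 3
  v = 0 * a  =>  v = 0
  u = 2  =>  u = 2
  y = v - d  =>  y = -3
  return d = 3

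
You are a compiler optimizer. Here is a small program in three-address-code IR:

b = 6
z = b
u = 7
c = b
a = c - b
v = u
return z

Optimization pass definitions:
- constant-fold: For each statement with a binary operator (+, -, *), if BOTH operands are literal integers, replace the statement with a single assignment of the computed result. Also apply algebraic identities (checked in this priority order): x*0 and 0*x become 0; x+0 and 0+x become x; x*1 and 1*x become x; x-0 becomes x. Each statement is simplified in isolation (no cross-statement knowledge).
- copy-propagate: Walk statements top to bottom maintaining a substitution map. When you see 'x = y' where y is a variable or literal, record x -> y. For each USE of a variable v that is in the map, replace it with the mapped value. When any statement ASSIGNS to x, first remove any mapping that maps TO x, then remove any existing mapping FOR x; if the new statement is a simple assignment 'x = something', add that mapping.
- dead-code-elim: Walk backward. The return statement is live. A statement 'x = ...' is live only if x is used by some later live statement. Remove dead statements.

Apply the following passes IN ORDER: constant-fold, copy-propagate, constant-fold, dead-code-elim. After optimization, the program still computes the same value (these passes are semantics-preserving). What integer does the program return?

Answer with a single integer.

Answer: 6

Derivation:
Initial IR:
  b = 6
  z = b
  u = 7
  c = b
  a = c - b
  v = u
  return z
After constant-fold (7 stmts):
  b = 6
  z = b
  u = 7
  c = b
  a = c - b
  v = u
  return z
After copy-propagate (7 stmts):
  b = 6
  z = 6
  u = 7
  c = 6
  a = 6 - 6
  v = 7
  return 6
After constant-fold (7 stmts):
  b = 6
  z = 6
  u = 7
  c = 6
  a = 0
  v = 7
  return 6
After dead-code-elim (1 stmts):
  return 6
Evaluate:
  b = 6  =>  b = 6
  z = b  =>  z = 6
  u = 7  =>  u = 7
  c = b  =>  c = 6
  a = c - b  =>  a = 0
  v = u  =>  v = 7
  return z = 6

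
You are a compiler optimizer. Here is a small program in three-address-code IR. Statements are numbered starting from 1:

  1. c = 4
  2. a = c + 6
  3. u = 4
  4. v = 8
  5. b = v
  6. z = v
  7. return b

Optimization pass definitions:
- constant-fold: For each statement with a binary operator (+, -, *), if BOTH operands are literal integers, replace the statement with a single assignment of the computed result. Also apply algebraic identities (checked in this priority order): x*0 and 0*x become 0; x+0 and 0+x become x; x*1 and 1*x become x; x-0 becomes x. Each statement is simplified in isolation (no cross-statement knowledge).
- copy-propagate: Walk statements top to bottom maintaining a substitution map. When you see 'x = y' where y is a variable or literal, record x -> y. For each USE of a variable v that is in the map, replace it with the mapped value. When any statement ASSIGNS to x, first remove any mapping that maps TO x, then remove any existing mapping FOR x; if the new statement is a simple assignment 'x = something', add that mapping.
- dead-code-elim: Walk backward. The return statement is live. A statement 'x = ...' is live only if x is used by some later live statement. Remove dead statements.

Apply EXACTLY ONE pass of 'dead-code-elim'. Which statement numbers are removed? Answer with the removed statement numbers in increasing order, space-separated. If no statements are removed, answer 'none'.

Answer: 1 2 3 6

Derivation:
Backward liveness scan:
Stmt 1 'c = 4': DEAD (c not in live set [])
Stmt 2 'a = c + 6': DEAD (a not in live set [])
Stmt 3 'u = 4': DEAD (u not in live set [])
Stmt 4 'v = 8': KEEP (v is live); live-in = []
Stmt 5 'b = v': KEEP (b is live); live-in = ['v']
Stmt 6 'z = v': DEAD (z not in live set ['b'])
Stmt 7 'return b': KEEP (return); live-in = ['b']
Removed statement numbers: [1, 2, 3, 6]
Surviving IR:
  v = 8
  b = v
  return b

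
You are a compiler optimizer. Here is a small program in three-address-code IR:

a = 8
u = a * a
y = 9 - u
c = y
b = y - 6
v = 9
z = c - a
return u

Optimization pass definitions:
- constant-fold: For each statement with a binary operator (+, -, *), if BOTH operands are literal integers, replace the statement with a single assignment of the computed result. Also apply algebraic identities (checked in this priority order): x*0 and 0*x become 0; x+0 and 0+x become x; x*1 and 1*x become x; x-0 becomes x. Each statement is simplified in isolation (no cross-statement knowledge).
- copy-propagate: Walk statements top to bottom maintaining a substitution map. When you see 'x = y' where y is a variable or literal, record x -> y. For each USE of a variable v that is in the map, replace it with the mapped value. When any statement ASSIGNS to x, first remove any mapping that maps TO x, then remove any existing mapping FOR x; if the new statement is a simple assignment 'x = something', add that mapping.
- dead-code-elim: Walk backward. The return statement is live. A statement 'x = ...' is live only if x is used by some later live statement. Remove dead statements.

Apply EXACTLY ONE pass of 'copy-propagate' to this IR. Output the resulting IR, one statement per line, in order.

Answer: a = 8
u = 8 * 8
y = 9 - u
c = y
b = y - 6
v = 9
z = y - 8
return u

Derivation:
Applying copy-propagate statement-by-statement:
  [1] a = 8  (unchanged)
  [2] u = a * a  -> u = 8 * 8
  [3] y = 9 - u  (unchanged)
  [4] c = y  (unchanged)
  [5] b = y - 6  (unchanged)
  [6] v = 9  (unchanged)
  [7] z = c - a  -> z = y - 8
  [8] return u  (unchanged)
Result (8 stmts):
  a = 8
  u = 8 * 8
  y = 9 - u
  c = y
  b = y - 6
  v = 9
  z = y - 8
  return u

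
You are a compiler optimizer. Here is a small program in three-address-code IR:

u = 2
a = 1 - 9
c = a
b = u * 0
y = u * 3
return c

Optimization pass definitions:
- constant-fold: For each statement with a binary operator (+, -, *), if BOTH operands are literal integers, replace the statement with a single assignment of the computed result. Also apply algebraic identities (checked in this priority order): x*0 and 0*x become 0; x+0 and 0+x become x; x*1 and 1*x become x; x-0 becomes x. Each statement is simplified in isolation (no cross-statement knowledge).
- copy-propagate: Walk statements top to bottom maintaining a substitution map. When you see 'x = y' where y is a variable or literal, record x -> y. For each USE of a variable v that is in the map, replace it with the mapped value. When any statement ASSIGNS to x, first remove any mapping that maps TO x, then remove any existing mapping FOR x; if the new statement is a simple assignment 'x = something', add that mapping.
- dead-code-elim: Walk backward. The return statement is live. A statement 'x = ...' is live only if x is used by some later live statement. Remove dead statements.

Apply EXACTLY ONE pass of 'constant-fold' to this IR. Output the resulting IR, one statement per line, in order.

Answer: u = 2
a = -8
c = a
b = 0
y = u * 3
return c

Derivation:
Applying constant-fold statement-by-statement:
  [1] u = 2  (unchanged)
  [2] a = 1 - 9  -> a = -8
  [3] c = a  (unchanged)
  [4] b = u * 0  -> b = 0
  [5] y = u * 3  (unchanged)
  [6] return c  (unchanged)
Result (6 stmts):
  u = 2
  a = -8
  c = a
  b = 0
  y = u * 3
  return c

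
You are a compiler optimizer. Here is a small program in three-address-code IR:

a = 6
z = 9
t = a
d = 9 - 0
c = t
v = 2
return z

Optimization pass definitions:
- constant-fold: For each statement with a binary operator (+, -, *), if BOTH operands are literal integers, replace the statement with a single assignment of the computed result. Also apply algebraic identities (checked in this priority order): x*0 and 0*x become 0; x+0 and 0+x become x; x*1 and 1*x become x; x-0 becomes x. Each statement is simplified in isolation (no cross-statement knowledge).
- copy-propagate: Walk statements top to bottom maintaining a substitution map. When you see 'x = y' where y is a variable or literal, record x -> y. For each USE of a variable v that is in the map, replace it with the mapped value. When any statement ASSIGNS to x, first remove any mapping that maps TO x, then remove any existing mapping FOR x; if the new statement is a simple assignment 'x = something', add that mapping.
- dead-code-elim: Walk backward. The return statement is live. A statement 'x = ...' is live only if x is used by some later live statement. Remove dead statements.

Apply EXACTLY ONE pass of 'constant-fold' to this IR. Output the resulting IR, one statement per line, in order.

Applying constant-fold statement-by-statement:
  [1] a = 6  (unchanged)
  [2] z = 9  (unchanged)
  [3] t = a  (unchanged)
  [4] d = 9 - 0  -> d = 9
  [5] c = t  (unchanged)
  [6] v = 2  (unchanged)
  [7] return z  (unchanged)
Result (7 stmts):
  a = 6
  z = 9
  t = a
  d = 9
  c = t
  v = 2
  return z

Answer: a = 6
z = 9
t = a
d = 9
c = t
v = 2
return z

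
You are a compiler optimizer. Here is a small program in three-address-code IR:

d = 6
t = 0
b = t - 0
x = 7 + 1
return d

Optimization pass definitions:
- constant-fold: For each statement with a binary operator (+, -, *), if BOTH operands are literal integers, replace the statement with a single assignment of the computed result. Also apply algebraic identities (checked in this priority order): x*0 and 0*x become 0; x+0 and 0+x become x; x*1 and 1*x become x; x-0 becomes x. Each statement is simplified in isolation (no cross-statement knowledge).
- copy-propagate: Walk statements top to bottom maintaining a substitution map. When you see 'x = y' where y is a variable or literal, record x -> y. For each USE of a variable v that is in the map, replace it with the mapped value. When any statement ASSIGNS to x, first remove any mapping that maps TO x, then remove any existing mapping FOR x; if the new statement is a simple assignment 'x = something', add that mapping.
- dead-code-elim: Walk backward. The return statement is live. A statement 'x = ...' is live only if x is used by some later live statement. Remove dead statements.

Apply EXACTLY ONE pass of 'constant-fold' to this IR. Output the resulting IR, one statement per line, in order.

Applying constant-fold statement-by-statement:
  [1] d = 6  (unchanged)
  [2] t = 0  (unchanged)
  [3] b = t - 0  -> b = t
  [4] x = 7 + 1  -> x = 8
  [5] return d  (unchanged)
Result (5 stmts):
  d = 6
  t = 0
  b = t
  x = 8
  return d

Answer: d = 6
t = 0
b = t
x = 8
return d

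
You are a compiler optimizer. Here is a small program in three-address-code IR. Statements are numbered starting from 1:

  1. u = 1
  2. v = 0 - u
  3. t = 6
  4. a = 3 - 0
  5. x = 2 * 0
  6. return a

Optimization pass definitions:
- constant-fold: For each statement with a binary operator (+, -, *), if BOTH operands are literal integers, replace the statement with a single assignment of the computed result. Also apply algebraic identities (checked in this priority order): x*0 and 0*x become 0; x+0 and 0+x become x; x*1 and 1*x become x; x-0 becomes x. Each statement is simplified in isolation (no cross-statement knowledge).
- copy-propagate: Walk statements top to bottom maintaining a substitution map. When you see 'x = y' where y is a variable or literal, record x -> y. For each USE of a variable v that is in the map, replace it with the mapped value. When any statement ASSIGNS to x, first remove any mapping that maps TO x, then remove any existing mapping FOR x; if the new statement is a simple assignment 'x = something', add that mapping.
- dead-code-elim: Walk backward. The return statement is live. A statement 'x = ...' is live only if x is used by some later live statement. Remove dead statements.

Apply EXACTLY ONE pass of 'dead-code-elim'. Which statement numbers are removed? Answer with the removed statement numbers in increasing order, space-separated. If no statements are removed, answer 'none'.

Answer: 1 2 3 5

Derivation:
Backward liveness scan:
Stmt 1 'u = 1': DEAD (u not in live set [])
Stmt 2 'v = 0 - u': DEAD (v not in live set [])
Stmt 3 't = 6': DEAD (t not in live set [])
Stmt 4 'a = 3 - 0': KEEP (a is live); live-in = []
Stmt 5 'x = 2 * 0': DEAD (x not in live set ['a'])
Stmt 6 'return a': KEEP (return); live-in = ['a']
Removed statement numbers: [1, 2, 3, 5]
Surviving IR:
  a = 3 - 0
  return a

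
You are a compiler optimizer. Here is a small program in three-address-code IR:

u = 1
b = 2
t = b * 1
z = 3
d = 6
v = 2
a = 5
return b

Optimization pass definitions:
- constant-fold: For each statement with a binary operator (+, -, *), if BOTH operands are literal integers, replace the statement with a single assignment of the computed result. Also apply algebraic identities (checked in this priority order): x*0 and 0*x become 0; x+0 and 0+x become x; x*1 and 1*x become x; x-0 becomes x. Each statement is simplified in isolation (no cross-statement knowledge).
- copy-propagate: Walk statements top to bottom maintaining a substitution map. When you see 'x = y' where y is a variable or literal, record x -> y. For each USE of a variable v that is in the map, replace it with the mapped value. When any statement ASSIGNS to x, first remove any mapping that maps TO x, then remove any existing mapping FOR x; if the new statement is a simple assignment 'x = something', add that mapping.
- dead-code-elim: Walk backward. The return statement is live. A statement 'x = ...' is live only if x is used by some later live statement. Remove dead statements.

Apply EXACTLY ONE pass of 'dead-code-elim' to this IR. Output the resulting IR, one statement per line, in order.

Applying dead-code-elim statement-by-statement:
  [8] return b  -> KEEP (return); live=['b']
  [7] a = 5  -> DEAD (a not live)
  [6] v = 2  -> DEAD (v not live)
  [5] d = 6  -> DEAD (d not live)
  [4] z = 3  -> DEAD (z not live)
  [3] t = b * 1  -> DEAD (t not live)
  [2] b = 2  -> KEEP; live=[]
  [1] u = 1  -> DEAD (u not live)
Result (2 stmts):
  b = 2
  return b

Answer: b = 2
return b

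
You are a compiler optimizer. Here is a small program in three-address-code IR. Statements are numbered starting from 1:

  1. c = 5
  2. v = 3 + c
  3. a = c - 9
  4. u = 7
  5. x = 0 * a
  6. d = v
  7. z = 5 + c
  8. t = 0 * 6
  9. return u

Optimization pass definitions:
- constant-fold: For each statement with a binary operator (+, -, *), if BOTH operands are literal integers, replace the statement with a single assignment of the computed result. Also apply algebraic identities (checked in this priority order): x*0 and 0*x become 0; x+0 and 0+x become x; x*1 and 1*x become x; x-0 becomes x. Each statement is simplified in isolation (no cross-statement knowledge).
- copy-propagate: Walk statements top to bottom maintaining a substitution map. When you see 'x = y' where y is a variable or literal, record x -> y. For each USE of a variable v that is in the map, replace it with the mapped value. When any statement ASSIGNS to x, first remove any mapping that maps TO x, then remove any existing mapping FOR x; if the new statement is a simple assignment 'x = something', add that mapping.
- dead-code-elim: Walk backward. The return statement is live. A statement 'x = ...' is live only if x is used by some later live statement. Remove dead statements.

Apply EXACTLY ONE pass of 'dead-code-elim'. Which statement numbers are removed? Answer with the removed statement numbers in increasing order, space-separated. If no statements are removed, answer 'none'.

Answer: 1 2 3 5 6 7 8

Derivation:
Backward liveness scan:
Stmt 1 'c = 5': DEAD (c not in live set [])
Stmt 2 'v = 3 + c': DEAD (v not in live set [])
Stmt 3 'a = c - 9': DEAD (a not in live set [])
Stmt 4 'u = 7': KEEP (u is live); live-in = []
Stmt 5 'x = 0 * a': DEAD (x not in live set ['u'])
Stmt 6 'd = v': DEAD (d not in live set ['u'])
Stmt 7 'z = 5 + c': DEAD (z not in live set ['u'])
Stmt 8 't = 0 * 6': DEAD (t not in live set ['u'])
Stmt 9 'return u': KEEP (return); live-in = ['u']
Removed statement numbers: [1, 2, 3, 5, 6, 7, 8]
Surviving IR:
  u = 7
  return u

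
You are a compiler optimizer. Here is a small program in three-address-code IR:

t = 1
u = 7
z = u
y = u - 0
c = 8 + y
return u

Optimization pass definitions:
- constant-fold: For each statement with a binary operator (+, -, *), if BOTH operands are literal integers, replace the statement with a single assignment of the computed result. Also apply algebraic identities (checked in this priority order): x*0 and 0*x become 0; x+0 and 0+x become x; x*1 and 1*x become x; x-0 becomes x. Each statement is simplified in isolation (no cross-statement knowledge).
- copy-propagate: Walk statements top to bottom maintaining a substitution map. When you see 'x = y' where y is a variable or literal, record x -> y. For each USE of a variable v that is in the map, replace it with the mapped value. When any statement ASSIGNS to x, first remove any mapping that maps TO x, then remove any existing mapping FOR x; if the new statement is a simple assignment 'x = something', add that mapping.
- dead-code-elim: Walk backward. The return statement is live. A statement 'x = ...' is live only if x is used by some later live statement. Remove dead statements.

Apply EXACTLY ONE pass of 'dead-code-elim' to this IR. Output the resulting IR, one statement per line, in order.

Answer: u = 7
return u

Derivation:
Applying dead-code-elim statement-by-statement:
  [6] return u  -> KEEP (return); live=['u']
  [5] c = 8 + y  -> DEAD (c not live)
  [4] y = u - 0  -> DEAD (y not live)
  [3] z = u  -> DEAD (z not live)
  [2] u = 7  -> KEEP; live=[]
  [1] t = 1  -> DEAD (t not live)
Result (2 stmts):
  u = 7
  return u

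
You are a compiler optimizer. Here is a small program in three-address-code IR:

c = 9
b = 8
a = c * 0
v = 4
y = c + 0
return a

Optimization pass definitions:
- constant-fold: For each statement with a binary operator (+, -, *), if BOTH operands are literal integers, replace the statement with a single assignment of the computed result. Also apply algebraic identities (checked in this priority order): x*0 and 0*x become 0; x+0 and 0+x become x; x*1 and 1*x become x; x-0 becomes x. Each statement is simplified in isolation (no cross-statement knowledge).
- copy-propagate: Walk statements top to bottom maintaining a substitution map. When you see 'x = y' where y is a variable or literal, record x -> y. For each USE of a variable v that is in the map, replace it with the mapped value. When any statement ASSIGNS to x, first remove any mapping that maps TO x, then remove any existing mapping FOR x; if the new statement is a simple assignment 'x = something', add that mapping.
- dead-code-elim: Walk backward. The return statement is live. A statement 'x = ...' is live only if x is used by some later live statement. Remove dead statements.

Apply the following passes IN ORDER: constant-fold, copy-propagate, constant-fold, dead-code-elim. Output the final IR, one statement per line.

Answer: return 0

Derivation:
Initial IR:
  c = 9
  b = 8
  a = c * 0
  v = 4
  y = c + 0
  return a
After constant-fold (6 stmts):
  c = 9
  b = 8
  a = 0
  v = 4
  y = c
  return a
After copy-propagate (6 stmts):
  c = 9
  b = 8
  a = 0
  v = 4
  y = 9
  return 0
After constant-fold (6 stmts):
  c = 9
  b = 8
  a = 0
  v = 4
  y = 9
  return 0
After dead-code-elim (1 stmts):
  return 0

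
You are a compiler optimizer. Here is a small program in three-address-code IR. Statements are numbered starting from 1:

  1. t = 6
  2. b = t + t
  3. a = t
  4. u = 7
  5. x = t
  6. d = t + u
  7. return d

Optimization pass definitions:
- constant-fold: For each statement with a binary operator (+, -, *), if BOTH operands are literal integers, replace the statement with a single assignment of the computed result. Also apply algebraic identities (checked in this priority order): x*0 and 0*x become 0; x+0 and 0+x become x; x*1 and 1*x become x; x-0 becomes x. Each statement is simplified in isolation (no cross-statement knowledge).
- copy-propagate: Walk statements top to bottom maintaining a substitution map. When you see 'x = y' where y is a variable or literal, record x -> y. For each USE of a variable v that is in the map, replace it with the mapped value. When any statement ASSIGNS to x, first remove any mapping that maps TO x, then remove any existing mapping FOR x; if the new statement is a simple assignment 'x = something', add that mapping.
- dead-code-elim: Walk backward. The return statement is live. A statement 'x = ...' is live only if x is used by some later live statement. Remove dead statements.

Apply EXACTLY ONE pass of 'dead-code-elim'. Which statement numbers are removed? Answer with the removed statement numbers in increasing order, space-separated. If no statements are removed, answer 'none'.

Backward liveness scan:
Stmt 1 't = 6': KEEP (t is live); live-in = []
Stmt 2 'b = t + t': DEAD (b not in live set ['t'])
Stmt 3 'a = t': DEAD (a not in live set ['t'])
Stmt 4 'u = 7': KEEP (u is live); live-in = ['t']
Stmt 5 'x = t': DEAD (x not in live set ['t', 'u'])
Stmt 6 'd = t + u': KEEP (d is live); live-in = ['t', 'u']
Stmt 7 'return d': KEEP (return); live-in = ['d']
Removed statement numbers: [2, 3, 5]
Surviving IR:
  t = 6
  u = 7
  d = t + u
  return d

Answer: 2 3 5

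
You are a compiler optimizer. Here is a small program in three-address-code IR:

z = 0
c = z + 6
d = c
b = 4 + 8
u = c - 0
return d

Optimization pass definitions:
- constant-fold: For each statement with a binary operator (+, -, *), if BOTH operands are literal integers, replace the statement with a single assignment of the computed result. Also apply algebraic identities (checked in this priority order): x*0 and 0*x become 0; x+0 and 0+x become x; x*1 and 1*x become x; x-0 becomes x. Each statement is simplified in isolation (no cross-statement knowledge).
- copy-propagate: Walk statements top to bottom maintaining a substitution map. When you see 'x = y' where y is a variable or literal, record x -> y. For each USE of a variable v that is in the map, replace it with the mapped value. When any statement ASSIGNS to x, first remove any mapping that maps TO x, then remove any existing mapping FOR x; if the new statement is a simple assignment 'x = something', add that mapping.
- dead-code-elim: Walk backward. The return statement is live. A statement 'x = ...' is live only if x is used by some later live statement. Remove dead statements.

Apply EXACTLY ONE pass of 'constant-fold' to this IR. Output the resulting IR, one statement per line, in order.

Applying constant-fold statement-by-statement:
  [1] z = 0  (unchanged)
  [2] c = z + 6  (unchanged)
  [3] d = c  (unchanged)
  [4] b = 4 + 8  -> b = 12
  [5] u = c - 0  -> u = c
  [6] return d  (unchanged)
Result (6 stmts):
  z = 0
  c = z + 6
  d = c
  b = 12
  u = c
  return d

Answer: z = 0
c = z + 6
d = c
b = 12
u = c
return d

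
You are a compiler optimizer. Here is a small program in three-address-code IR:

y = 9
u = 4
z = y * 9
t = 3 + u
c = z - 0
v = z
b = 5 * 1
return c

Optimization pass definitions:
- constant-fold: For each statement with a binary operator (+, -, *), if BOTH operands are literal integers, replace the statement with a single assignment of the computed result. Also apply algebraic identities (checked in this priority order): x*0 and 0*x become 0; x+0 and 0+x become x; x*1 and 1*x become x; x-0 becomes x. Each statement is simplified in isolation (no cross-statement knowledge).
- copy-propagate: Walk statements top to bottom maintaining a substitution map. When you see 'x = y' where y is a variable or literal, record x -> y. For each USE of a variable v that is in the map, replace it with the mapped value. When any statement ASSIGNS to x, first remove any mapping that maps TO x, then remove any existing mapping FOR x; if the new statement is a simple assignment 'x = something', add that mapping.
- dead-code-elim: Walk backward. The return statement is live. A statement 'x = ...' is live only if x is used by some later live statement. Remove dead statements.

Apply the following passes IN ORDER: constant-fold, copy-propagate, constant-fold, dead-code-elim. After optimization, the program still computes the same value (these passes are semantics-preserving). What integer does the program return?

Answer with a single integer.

Answer: 81

Derivation:
Initial IR:
  y = 9
  u = 4
  z = y * 9
  t = 3 + u
  c = z - 0
  v = z
  b = 5 * 1
  return c
After constant-fold (8 stmts):
  y = 9
  u = 4
  z = y * 9
  t = 3 + u
  c = z
  v = z
  b = 5
  return c
After copy-propagate (8 stmts):
  y = 9
  u = 4
  z = 9 * 9
  t = 3 + 4
  c = z
  v = z
  b = 5
  return z
After constant-fold (8 stmts):
  y = 9
  u = 4
  z = 81
  t = 7
  c = z
  v = z
  b = 5
  return z
After dead-code-elim (2 stmts):
  z = 81
  return z
Evaluate:
  y = 9  =>  y = 9
  u = 4  =>  u = 4
  z = y * 9  =>  z = 81
  t = 3 + u  =>  t = 7
  c = z - 0  =>  c = 81
  v = z  =>  v = 81
  b = 5 * 1  =>  b = 5
  return c = 81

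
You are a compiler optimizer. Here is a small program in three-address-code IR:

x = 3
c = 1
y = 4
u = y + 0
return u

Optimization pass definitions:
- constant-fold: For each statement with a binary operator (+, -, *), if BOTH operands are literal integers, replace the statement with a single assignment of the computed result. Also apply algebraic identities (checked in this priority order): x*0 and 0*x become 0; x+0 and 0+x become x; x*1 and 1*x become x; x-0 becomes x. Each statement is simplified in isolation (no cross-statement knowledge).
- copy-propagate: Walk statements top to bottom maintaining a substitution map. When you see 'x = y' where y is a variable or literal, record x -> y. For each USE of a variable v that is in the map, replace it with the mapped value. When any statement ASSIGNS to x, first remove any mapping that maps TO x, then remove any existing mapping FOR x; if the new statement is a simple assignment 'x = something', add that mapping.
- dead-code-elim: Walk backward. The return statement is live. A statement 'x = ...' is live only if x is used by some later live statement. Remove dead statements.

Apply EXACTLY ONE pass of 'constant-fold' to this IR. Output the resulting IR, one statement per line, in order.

Applying constant-fold statement-by-statement:
  [1] x = 3  (unchanged)
  [2] c = 1  (unchanged)
  [3] y = 4  (unchanged)
  [4] u = y + 0  -> u = y
  [5] return u  (unchanged)
Result (5 stmts):
  x = 3
  c = 1
  y = 4
  u = y
  return u

Answer: x = 3
c = 1
y = 4
u = y
return u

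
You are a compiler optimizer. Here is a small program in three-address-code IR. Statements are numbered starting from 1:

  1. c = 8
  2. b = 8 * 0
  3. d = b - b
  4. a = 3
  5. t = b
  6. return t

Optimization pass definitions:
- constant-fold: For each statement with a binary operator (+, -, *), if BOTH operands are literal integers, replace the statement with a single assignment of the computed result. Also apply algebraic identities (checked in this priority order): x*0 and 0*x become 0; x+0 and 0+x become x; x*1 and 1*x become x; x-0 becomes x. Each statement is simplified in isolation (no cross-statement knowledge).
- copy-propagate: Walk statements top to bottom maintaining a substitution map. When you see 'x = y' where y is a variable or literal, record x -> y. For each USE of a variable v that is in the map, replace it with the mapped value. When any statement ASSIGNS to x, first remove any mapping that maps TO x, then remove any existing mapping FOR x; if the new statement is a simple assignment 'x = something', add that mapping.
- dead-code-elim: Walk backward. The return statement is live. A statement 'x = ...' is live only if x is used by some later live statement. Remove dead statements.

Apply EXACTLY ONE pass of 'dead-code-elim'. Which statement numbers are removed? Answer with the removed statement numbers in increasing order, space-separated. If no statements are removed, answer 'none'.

Answer: 1 3 4

Derivation:
Backward liveness scan:
Stmt 1 'c = 8': DEAD (c not in live set [])
Stmt 2 'b = 8 * 0': KEEP (b is live); live-in = []
Stmt 3 'd = b - b': DEAD (d not in live set ['b'])
Stmt 4 'a = 3': DEAD (a not in live set ['b'])
Stmt 5 't = b': KEEP (t is live); live-in = ['b']
Stmt 6 'return t': KEEP (return); live-in = ['t']
Removed statement numbers: [1, 3, 4]
Surviving IR:
  b = 8 * 0
  t = b
  return t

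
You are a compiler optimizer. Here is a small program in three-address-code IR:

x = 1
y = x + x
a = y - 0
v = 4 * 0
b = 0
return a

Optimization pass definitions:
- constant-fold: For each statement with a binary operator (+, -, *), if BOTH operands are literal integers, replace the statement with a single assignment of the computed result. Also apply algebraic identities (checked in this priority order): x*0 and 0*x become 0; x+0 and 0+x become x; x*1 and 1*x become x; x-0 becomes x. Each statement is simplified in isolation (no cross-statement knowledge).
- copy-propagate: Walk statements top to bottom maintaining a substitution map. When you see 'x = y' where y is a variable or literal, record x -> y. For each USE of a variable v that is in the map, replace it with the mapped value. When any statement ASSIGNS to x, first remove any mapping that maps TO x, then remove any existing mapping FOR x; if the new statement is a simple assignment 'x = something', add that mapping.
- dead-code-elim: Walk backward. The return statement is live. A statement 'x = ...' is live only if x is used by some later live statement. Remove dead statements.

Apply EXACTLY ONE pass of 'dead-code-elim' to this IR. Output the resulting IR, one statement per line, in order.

Answer: x = 1
y = x + x
a = y - 0
return a

Derivation:
Applying dead-code-elim statement-by-statement:
  [6] return a  -> KEEP (return); live=['a']
  [5] b = 0  -> DEAD (b not live)
  [4] v = 4 * 0  -> DEAD (v not live)
  [3] a = y - 0  -> KEEP; live=['y']
  [2] y = x + x  -> KEEP; live=['x']
  [1] x = 1  -> KEEP; live=[]
Result (4 stmts):
  x = 1
  y = x + x
  a = y - 0
  return a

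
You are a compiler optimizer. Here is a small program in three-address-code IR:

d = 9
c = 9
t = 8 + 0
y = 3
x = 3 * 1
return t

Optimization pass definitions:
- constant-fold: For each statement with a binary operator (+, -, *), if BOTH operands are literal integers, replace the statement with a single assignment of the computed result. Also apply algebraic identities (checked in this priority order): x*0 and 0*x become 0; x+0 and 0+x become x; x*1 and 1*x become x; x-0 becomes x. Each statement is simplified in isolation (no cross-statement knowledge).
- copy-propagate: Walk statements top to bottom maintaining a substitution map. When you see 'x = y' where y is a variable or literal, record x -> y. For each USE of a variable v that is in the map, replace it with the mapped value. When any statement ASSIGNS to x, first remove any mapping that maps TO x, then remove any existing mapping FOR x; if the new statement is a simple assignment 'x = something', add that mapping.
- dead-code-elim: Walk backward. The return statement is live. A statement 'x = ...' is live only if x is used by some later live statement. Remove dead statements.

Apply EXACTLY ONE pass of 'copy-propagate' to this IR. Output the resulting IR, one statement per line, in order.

Answer: d = 9
c = 9
t = 8 + 0
y = 3
x = 3 * 1
return t

Derivation:
Applying copy-propagate statement-by-statement:
  [1] d = 9  (unchanged)
  [2] c = 9  (unchanged)
  [3] t = 8 + 0  (unchanged)
  [4] y = 3  (unchanged)
  [5] x = 3 * 1  (unchanged)
  [6] return t  (unchanged)
Result (6 stmts):
  d = 9
  c = 9
  t = 8 + 0
  y = 3
  x = 3 * 1
  return t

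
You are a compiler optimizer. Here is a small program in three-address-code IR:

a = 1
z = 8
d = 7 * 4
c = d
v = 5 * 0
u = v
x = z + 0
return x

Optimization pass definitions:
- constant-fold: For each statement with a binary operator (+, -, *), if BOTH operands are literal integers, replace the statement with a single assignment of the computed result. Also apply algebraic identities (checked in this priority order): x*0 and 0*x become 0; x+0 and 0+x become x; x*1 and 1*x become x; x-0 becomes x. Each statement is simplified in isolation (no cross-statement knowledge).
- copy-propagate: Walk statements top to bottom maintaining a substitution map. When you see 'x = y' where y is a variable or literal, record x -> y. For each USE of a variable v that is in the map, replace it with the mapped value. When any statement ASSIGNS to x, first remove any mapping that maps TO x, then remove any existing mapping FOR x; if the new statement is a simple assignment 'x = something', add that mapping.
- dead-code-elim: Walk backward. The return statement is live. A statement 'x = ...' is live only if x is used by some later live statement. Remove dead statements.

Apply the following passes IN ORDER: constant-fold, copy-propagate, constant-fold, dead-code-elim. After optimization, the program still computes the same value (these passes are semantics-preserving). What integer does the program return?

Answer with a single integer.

Initial IR:
  a = 1
  z = 8
  d = 7 * 4
  c = d
  v = 5 * 0
  u = v
  x = z + 0
  return x
After constant-fold (8 stmts):
  a = 1
  z = 8
  d = 28
  c = d
  v = 0
  u = v
  x = z
  return x
After copy-propagate (8 stmts):
  a = 1
  z = 8
  d = 28
  c = 28
  v = 0
  u = 0
  x = 8
  return 8
After constant-fold (8 stmts):
  a = 1
  z = 8
  d = 28
  c = 28
  v = 0
  u = 0
  x = 8
  return 8
After dead-code-elim (1 stmts):
  return 8
Evaluate:
  a = 1  =>  a = 1
  z = 8  =>  z = 8
  d = 7 * 4  =>  d = 28
  c = d  =>  c = 28
  v = 5 * 0  =>  v = 0
  u = v  =>  u = 0
  x = z + 0  =>  x = 8
  return x = 8

Answer: 8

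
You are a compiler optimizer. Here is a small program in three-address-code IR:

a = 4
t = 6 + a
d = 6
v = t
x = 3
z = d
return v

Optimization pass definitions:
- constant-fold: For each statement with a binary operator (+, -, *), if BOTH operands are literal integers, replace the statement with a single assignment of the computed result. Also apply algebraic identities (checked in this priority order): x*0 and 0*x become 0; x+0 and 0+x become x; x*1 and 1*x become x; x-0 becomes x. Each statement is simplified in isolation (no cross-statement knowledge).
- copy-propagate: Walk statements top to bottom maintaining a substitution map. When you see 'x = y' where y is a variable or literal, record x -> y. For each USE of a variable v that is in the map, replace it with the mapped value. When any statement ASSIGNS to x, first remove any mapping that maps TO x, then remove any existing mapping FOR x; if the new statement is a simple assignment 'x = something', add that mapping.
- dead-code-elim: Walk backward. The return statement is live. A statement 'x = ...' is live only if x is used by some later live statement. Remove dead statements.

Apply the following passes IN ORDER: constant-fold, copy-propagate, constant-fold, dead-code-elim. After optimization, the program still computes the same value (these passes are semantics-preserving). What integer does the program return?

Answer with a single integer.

Answer: 10

Derivation:
Initial IR:
  a = 4
  t = 6 + a
  d = 6
  v = t
  x = 3
  z = d
  return v
After constant-fold (7 stmts):
  a = 4
  t = 6 + a
  d = 6
  v = t
  x = 3
  z = d
  return v
After copy-propagate (7 stmts):
  a = 4
  t = 6 + 4
  d = 6
  v = t
  x = 3
  z = 6
  return t
After constant-fold (7 stmts):
  a = 4
  t = 10
  d = 6
  v = t
  x = 3
  z = 6
  return t
After dead-code-elim (2 stmts):
  t = 10
  return t
Evaluate:
  a = 4  =>  a = 4
  t = 6 + a  =>  t = 10
  d = 6  =>  d = 6
  v = t  =>  v = 10
  x = 3  =>  x = 3
  z = d  =>  z = 6
  return v = 10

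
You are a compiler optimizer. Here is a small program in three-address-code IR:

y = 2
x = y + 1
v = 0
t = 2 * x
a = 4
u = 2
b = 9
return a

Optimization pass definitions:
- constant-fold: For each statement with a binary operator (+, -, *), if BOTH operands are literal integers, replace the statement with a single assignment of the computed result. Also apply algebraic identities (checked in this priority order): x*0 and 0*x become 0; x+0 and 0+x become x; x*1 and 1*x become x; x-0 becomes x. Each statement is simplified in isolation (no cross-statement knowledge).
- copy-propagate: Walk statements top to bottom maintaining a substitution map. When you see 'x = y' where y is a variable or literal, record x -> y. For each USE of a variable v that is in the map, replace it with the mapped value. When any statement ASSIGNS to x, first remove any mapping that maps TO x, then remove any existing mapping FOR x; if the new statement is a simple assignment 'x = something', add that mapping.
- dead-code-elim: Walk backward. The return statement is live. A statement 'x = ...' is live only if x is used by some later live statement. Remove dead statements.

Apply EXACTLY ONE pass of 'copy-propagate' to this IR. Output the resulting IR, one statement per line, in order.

Answer: y = 2
x = 2 + 1
v = 0
t = 2 * x
a = 4
u = 2
b = 9
return 4

Derivation:
Applying copy-propagate statement-by-statement:
  [1] y = 2  (unchanged)
  [2] x = y + 1  -> x = 2 + 1
  [3] v = 0  (unchanged)
  [4] t = 2 * x  (unchanged)
  [5] a = 4  (unchanged)
  [6] u = 2  (unchanged)
  [7] b = 9  (unchanged)
  [8] return a  -> return 4
Result (8 stmts):
  y = 2
  x = 2 + 1
  v = 0
  t = 2 * x
  a = 4
  u = 2
  b = 9
  return 4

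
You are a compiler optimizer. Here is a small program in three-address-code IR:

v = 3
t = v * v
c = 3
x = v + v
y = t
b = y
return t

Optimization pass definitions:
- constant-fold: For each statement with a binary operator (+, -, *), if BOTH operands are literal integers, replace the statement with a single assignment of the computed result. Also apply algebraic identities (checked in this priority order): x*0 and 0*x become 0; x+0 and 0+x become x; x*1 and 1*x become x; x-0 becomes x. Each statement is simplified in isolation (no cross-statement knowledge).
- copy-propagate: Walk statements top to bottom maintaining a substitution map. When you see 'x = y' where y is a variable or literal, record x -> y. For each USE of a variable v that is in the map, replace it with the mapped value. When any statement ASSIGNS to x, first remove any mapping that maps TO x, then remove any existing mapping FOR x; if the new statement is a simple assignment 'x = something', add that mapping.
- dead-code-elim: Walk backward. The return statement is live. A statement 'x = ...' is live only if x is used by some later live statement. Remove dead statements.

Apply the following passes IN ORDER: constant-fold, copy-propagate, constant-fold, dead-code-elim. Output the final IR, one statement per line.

Initial IR:
  v = 3
  t = v * v
  c = 3
  x = v + v
  y = t
  b = y
  return t
After constant-fold (7 stmts):
  v = 3
  t = v * v
  c = 3
  x = v + v
  y = t
  b = y
  return t
After copy-propagate (7 stmts):
  v = 3
  t = 3 * 3
  c = 3
  x = 3 + 3
  y = t
  b = t
  return t
After constant-fold (7 stmts):
  v = 3
  t = 9
  c = 3
  x = 6
  y = t
  b = t
  return t
After dead-code-elim (2 stmts):
  t = 9
  return t

Answer: t = 9
return t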